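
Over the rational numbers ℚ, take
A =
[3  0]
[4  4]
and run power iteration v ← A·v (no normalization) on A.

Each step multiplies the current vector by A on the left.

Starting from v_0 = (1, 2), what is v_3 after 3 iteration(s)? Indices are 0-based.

v_3 = (27, 276)

v_0 = (1, 2).
v_1 = A·v_0 = (3, 12).
v_2 = A·v_1 = (9, 60).
v_3 = A·v_2 = (27, 276).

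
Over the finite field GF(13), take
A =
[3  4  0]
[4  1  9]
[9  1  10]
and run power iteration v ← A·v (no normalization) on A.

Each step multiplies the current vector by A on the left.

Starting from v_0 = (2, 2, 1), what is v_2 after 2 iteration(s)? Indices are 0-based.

v_2 = (1, 7, 3)

v_0 = (2, 2, 1).
v_1 = A·v_0 = (1, 6, 4).
v_2 = A·v_1 = (1, 7, 3).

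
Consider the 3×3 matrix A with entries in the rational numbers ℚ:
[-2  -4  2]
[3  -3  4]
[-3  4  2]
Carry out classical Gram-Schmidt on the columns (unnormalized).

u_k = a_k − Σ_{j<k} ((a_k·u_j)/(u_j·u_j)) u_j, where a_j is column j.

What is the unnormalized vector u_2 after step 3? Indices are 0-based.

Step 1: u_0 = a_0 = (-2, 3, -3).
Step 2: u_1 = a_1 − (-13/22)·u_0 = (-57/11, -27/22, 49/22).
Step 3: u_2 = a_2 − (1/11)·u_0 − (-238/733)·u_1 = (366/733, 2440/733, 2196/733).

u_2 = (366/733, 2440/733, 2196/733)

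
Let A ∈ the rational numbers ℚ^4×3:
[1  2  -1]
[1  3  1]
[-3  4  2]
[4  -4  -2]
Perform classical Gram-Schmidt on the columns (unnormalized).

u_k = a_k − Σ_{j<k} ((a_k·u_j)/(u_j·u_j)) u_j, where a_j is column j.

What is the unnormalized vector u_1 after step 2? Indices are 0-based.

Step 1: u_0 = a_0 = (1, 1, -3, 4).
Step 2: u_1 = a_1 − (-23/27)·u_0 = (77/27, 104/27, 13/9, -16/27).

u_1 = (77/27, 104/27, 13/9, -16/27)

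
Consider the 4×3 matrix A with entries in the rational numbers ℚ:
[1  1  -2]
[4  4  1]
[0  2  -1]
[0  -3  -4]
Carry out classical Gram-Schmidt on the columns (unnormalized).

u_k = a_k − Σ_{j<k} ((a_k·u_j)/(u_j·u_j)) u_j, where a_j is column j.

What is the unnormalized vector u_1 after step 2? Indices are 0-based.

Step 1: u_0 = a_0 = (1, 4, 0, 0).
Step 2: u_1 = a_1 − (1)·u_0 = (0, 0, 2, -3).

u_1 = (0, 0, 2, -3)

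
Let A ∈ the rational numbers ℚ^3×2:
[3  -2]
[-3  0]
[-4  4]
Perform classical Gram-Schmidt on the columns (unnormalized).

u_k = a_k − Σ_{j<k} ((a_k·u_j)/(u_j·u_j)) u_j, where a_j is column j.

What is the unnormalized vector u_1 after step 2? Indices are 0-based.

u_1 = (-1/17, -33/17, 24/17)

Step 1: u_0 = a_0 = (3, -3, -4).
Step 2: u_1 = a_1 − (-11/17)·u_0 = (-1/17, -33/17, 24/17).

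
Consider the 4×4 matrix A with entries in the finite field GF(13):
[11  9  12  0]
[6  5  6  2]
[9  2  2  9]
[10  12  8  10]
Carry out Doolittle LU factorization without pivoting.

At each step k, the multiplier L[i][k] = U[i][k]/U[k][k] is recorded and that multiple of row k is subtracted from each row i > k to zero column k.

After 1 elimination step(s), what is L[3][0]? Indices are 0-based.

L[3][0] = 8

[col 0] pivot 11
  R1 -= 10*R0 → (0, 6, 3, 2)  (L[1][0] := 10)
  R2 -= 2*R0 → (0, 10, 4, 9)  (L[2][0] := 2)
  R3 -= 8*R0 → (0, 5, 3, 10)  (L[3][0] := 8)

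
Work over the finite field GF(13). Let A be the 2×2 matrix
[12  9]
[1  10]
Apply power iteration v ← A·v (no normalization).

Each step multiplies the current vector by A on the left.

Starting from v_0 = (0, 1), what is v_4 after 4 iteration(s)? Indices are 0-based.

v_4 = (6, 0)

v_0 = (0, 1).
v_1 = A·v_0 = (9, 10).
v_2 = A·v_1 = (3, 5).
v_3 = A·v_2 = (3, 1).
v_4 = A·v_3 = (6, 0).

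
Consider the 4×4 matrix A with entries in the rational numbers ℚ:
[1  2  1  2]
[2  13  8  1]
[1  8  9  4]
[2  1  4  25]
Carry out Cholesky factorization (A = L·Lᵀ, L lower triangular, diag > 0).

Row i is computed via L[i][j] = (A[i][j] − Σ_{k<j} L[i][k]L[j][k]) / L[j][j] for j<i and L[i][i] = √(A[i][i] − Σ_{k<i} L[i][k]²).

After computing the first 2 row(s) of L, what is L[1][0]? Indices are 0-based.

L[1][0] = 2

Step 1: L[0][0] = √(1) = 1.
  L[1][0] = (2) / L[0][0] = 2.
Step 2: L[1][1] = √(9) = 3.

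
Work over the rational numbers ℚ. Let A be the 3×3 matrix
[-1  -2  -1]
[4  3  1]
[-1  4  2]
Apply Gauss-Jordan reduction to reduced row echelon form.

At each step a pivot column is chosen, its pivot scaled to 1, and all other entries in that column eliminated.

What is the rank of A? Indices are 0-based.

[1] R0 /= -1  ⇒  (1, 2, 1)
     R1 -= 4·R0  ⇒  (0, -5, -3)
     R2 -= -1·R0  ⇒  (0, 6, 3)
[2] R1 /= -5  ⇒  (0, 1, 3/5)
     R0 -= 2·R1  ⇒  (1, 0, -1/5)
     R2 -= 6·R1  ⇒  (0, 0, -3/5)
[3] R2 /= -3/5  ⇒  (0, 0, 1)
     R0 -= -1/5·R2  ⇒  (1, 0, 0)
     R1 -= 3/5·R2  ⇒  (0, 1, 0)

rank = 3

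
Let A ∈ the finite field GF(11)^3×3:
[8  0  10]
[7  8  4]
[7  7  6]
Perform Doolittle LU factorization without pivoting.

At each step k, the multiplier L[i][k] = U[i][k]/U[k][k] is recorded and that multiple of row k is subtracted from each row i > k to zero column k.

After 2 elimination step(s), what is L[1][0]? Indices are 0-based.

L[1][0] = 5

Step 1: pivot at (0,0) is 8.
  row1 ← row1 − (5)·row0  ⇒  L[1][0]=5, U row1=(0, 8, 9)
  row2 ← row2 − (5)·row0  ⇒  L[2][0]=5, U row2=(0, 7, 0)
Step 2: pivot at (1,1) is 8.
  row2 ← row2 − (5)·row1  ⇒  L[2][1]=5, U row2=(0, 0, 10)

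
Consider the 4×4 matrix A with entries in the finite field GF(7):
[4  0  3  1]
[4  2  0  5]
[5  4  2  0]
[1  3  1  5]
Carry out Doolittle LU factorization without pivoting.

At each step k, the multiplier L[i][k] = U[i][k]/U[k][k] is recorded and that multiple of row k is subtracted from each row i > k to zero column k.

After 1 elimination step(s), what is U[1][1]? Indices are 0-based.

Step 1: pivot at (0,0) is 4.
  row1 ← row1 − (1)·row0  ⇒  L[1][0]=1, U row1=(0, 2, 4, 4)
  row2 ← row2 − (3)·row0  ⇒  L[2][0]=3, U row2=(0, 4, 0, 4)
  row3 ← row3 − (2)·row0  ⇒  L[3][0]=2, U row3=(0, 3, 2, 3)

U[1][1] = 2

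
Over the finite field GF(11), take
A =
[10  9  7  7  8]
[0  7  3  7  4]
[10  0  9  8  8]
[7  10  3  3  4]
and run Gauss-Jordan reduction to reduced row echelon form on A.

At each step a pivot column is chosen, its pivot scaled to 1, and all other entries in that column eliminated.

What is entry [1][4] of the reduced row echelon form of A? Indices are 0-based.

step 1: normalize row 0 (÷10) = (1, 2, 4, 4, 3)
  row 2: subtract 10×row0 = (0, 2, 2, 1, 0)
  row 3: subtract 7×row0 = (0, 7, 8, 8, 5)
step 2: normalize row 1 (÷7) = (0, 1, 2, 1, 10)
  row 0: subtract 2×row1 = (1, 0, 0, 2, 5)
  row 2: subtract 2×row1 = (0, 0, 9, 10, 2)
  row 3: subtract 7×row1 = (0, 0, 5, 1, 1)
step 3: normalize row 2 (÷9) = (0, 0, 1, 6, 10)
  row 1: subtract 2×row2 = (0, 1, 0, 0, 1)
  row 3: subtract 5×row2 = (0, 0, 0, 4, 6)
step 4: normalize row 3 (÷4) = (0, 0, 0, 1, 7)
  row 0: subtract 2×row3 = (1, 0, 0, 0, 2)
  row 2: subtract 6×row3 = (0, 0, 1, 0, 1)

M[1][4] = 1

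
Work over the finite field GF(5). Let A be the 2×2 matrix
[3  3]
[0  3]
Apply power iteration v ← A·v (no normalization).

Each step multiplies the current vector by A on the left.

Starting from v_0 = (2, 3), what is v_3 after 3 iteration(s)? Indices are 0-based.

v_0 = (2, 3).
v_1 = A·v_0 = (0, 4).
v_2 = A·v_1 = (2, 2).
v_3 = A·v_2 = (2, 1).

v_3 = (2, 1)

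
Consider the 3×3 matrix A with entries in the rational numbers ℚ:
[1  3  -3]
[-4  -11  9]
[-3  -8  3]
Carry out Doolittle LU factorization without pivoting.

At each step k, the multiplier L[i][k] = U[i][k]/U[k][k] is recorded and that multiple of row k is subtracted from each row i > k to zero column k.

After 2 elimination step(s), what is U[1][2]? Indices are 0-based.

U[1][2] = -3

k=0: U[0][0]=1
  eliminate (1,0): mult=-4, new row 1: (0, 1, -3); set L[1][0]=-4
  eliminate (2,0): mult=-3, new row 2: (0, 1, -6); set L[2][0]=-3
k=1: U[1][1]=1
  eliminate (2,1): mult=1, new row 2: (0, 0, -3); set L[2][1]=1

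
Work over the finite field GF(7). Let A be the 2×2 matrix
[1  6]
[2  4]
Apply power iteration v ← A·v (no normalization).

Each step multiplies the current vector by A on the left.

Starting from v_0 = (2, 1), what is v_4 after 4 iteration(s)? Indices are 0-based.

v_4 = (5, 0)

v_0 = (2, 1).
v_1 = A·v_0 = (1, 1).
v_2 = A·v_1 = (0, 6).
v_3 = A·v_2 = (1, 3).
v_4 = A·v_3 = (5, 0).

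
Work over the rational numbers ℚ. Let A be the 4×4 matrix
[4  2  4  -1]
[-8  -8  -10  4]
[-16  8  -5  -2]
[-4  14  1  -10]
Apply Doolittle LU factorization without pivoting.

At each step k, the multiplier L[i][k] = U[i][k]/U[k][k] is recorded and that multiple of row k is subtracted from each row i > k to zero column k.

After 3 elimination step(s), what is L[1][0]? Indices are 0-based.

k=0: U[0][0]=4
  eliminate (1,0): mult=-2, new row 1: (0, -4, -2, 2); set L[1][0]=-2
  eliminate (2,0): mult=-4, new row 2: (0, 16, 11, -6); set L[2][0]=-4
  eliminate (3,0): mult=-1, new row 3: (0, 16, 5, -11); set L[3][0]=-1
k=1: U[1][1]=-4
  eliminate (2,1): mult=-4, new row 2: (0, 0, 3, 2); set L[2][1]=-4
  eliminate (3,1): mult=-4, new row 3: (0, 0, -3, -3); set L[3][1]=-4
k=2: U[2][2]=3
  eliminate (3,2): mult=-1, new row 3: (0, 0, 0, -1); set L[3][2]=-1

L[1][0] = -2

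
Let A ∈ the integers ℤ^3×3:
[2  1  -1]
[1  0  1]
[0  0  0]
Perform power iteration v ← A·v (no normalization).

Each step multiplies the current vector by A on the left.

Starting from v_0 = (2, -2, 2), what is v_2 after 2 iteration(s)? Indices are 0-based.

v_2 = (4, 0, 0)

v_0 = (2, -2, 2).
v_1 = A·v_0 = (0, 4, 0).
v_2 = A·v_1 = (4, 0, 0).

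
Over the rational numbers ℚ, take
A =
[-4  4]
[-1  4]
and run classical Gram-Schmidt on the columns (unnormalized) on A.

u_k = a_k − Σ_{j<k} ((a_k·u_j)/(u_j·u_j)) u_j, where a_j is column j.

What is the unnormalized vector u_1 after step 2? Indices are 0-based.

Step 1: u_0 = a_0 = (-4, -1).
Step 2: u_1 = a_1 − (-20/17)·u_0 = (-12/17, 48/17).

u_1 = (-12/17, 48/17)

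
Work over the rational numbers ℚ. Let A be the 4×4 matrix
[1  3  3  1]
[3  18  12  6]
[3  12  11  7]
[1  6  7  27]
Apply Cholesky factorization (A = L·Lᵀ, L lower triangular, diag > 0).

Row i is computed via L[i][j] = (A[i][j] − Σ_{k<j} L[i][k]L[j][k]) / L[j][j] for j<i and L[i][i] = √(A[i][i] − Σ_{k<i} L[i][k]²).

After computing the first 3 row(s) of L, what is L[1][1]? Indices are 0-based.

Step 1: L[0][0] = √(1) = 1.
  L[1][0] = (3) / L[0][0] = 3.
Step 2: L[1][1] = √(9) = 3.
  L[2][0] = (3) / L[0][0] = 3.
  L[2][1] = (3) / L[1][1] = 1.
Step 3: L[2][2] = √(1) = 1.

L[1][1] = 3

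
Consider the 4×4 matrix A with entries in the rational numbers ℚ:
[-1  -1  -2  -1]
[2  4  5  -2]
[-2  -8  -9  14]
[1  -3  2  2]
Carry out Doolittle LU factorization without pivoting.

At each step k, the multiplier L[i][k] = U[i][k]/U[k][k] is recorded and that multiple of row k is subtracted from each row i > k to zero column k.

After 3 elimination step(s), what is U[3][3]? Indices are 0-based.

U[3][3] = -3

[col 0] pivot -1
  R1 -= -2*R0 → (0, 2, 1, -4)  (L[1][0] := -2)
  R2 -= 2*R0 → (0, -6, -5, 16)  (L[2][0] := 2)
  R3 -= -1*R0 → (0, -4, 0, 1)  (L[3][0] := -1)
[col 1] pivot 2
  R2 -= -3*R1 → (0, 0, -2, 4)  (L[2][1] := -3)
  R3 -= -2*R1 → (0, 0, 2, -7)  (L[3][1] := -2)
[col 2] pivot -2
  R3 -= -1*R2 → (0, 0, 0, -3)  (L[3][2] := -1)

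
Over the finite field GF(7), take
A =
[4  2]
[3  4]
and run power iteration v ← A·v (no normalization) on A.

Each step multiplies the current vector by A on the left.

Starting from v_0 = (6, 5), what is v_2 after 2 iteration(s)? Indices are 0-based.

v_2 = (2, 2)

v_0 = (6, 5).
v_1 = A·v_0 = (6, 3).
v_2 = A·v_1 = (2, 2).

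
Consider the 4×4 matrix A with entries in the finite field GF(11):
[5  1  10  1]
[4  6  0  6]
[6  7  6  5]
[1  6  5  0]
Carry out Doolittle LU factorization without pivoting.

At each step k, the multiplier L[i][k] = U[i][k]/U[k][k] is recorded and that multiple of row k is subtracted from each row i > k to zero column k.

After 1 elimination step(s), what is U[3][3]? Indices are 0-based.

U[3][3] = 2

Step 1: pivot at (0,0) is 5.
  row1 ← row1 − (3)·row0  ⇒  L[1][0]=3, U row1=(0, 3, 3, 3)
  row2 ← row2 − (10)·row0  ⇒  L[2][0]=10, U row2=(0, 8, 5, 6)
  row3 ← row3 − (9)·row0  ⇒  L[3][0]=9, U row3=(0, 8, 3, 2)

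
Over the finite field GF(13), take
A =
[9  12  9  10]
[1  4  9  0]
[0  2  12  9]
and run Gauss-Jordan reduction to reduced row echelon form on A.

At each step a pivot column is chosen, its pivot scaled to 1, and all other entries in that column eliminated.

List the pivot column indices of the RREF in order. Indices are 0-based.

step 1: normalize row 0 (÷9) = (1, 10, 1, 4)
  row 1: subtract 1×row0 = (0, 7, 8, 9)
step 2: normalize row 1 (÷7) = (0, 1, 3, 5)
  row 0: subtract 10×row1 = (1, 0, 10, 6)
  row 2: subtract 2×row1 = (0, 0, 6, 12)
step 3: normalize row 2 (÷6) = (0, 0, 1, 2)
  row 0: subtract 10×row2 = (1, 0, 0, 12)
  row 1: subtract 3×row2 = (0, 1, 0, 12)

pivot columns: 0, 1, 2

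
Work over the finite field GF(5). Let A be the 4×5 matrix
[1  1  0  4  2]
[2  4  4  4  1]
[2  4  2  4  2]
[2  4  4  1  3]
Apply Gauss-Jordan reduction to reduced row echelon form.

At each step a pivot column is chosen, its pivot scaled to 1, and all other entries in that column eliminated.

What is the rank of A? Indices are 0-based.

[1] R0 /= 1  ⇒  (1, 1, 0, 4, 2)
     R1 -= 2·R0  ⇒  (0, 2, 4, 1, 2)
     R2 -= 2·R0  ⇒  (0, 2, 2, 1, 3)
     R3 -= 2·R0  ⇒  (0, 2, 4, 3, 4)
[2] R1 /= 2  ⇒  (0, 1, 2, 3, 1)
     R0 -= 1·R1  ⇒  (1, 0, 3, 1, 1)
     R2 -= 2·R1  ⇒  (0, 0, 3, 0, 1)
     R3 -= 2·R1  ⇒  (0, 0, 0, 2, 2)
[3] R2 /= 3  ⇒  (0, 0, 1, 0, 2)
     R0 -= 3·R2  ⇒  (1, 0, 0, 1, 0)
     R1 -= 2·R2  ⇒  (0, 1, 0, 3, 2)
[4] R3 /= 2  ⇒  (0, 0, 0, 1, 1)
     R0 -= 1·R3  ⇒  (1, 0, 0, 0, 4)
     R1 -= 3·R3  ⇒  (0, 1, 0, 0, 4)

rank = 4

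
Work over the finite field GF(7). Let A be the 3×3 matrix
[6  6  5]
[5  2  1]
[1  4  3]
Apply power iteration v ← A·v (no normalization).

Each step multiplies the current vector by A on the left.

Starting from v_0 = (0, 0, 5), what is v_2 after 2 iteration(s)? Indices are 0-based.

v_2 = (3, 3, 6)

v_0 = (0, 0, 5).
v_1 = A·v_0 = (4, 5, 1).
v_2 = A·v_1 = (3, 3, 6).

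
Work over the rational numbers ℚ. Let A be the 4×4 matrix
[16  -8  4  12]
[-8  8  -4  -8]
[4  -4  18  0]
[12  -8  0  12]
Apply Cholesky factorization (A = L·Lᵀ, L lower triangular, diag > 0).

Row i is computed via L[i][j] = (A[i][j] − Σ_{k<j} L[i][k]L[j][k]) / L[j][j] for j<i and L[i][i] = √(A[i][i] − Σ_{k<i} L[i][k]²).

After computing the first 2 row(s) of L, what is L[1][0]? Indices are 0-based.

L[1][0] = -2

Step 1: L[0][0] = √(16) = 4.
  L[1][0] = (-8) / L[0][0] = -2.
Step 2: L[1][1] = √(4) = 2.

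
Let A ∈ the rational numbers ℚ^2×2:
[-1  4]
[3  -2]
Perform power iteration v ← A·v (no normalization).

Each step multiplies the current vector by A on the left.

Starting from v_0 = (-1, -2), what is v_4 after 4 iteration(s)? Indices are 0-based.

v_0 = (-1, -2).
v_1 = A·v_0 = (-7, 1).
v_2 = A·v_1 = (11, -23).
v_3 = A·v_2 = (-103, 79).
v_4 = A·v_3 = (419, -467).

v_4 = (419, -467)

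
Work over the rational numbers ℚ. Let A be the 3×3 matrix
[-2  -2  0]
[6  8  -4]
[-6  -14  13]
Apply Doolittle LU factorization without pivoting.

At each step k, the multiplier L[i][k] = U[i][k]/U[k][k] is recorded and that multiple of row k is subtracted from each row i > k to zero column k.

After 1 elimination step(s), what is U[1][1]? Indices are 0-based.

U[1][1] = 2

k=0: U[0][0]=-2
  eliminate (1,0): mult=-3, new row 1: (0, 2, -4); set L[1][0]=-3
  eliminate (2,0): mult=3, new row 2: (0, -8, 13); set L[2][0]=3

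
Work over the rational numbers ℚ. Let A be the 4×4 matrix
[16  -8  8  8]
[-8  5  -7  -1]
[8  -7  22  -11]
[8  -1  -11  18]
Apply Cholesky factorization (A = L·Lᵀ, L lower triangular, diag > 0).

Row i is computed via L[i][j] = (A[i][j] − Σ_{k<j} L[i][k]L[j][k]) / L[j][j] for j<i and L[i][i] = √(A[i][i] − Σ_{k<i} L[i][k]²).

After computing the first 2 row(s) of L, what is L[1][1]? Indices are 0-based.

L[1][1] = 1

Step 1: L[0][0] = √(16) = 4.
  L[1][0] = (-8) / L[0][0] = -2.
Step 2: L[1][1] = √(1) = 1.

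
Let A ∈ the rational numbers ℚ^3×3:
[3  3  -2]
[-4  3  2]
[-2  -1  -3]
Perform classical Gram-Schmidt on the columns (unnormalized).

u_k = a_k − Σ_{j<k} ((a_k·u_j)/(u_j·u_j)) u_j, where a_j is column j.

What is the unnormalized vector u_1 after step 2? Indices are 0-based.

Step 1: u_0 = a_0 = (3, -4, -2).
Step 2: u_1 = a_1 − (-1/29)·u_0 = (90/29, 83/29, -31/29).

u_1 = (90/29, 83/29, -31/29)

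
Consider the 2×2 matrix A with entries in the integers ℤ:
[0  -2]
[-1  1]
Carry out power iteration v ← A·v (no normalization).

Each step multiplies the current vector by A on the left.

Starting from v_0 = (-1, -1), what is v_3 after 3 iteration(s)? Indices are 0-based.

v_0 = (-1, -1).
v_1 = A·v_0 = (2, 0).
v_2 = A·v_1 = (0, -2).
v_3 = A·v_2 = (4, -2).

v_3 = (4, -2)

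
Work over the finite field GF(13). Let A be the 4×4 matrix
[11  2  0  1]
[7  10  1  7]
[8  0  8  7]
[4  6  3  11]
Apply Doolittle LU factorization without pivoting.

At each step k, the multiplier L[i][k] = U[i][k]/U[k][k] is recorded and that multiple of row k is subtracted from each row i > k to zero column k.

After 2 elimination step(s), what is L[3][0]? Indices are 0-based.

[col 0] pivot 11
  R1 -= 3*R0 → (0, 4, 1, 4)  (L[1][0] := 3)
  R2 -= 9*R0 → (0, 8, 8, 11)  (L[2][0] := 9)
  R3 -= 11*R0 → (0, 10, 3, 0)  (L[3][0] := 11)
[col 1] pivot 4
  R2 -= 2*R1 → (0, 0, 6, 3)  (L[2][1] := 2)
  R3 -= 9*R1 → (0, 0, 7, 3)  (L[3][1] := 9)

L[3][0] = 11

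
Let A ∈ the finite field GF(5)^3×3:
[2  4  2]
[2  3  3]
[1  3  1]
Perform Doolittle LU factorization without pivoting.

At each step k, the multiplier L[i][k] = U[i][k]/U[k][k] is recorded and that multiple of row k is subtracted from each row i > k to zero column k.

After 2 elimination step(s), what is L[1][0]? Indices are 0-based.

L[1][0] = 1

[col 0] pivot 2
  R1 -= 1*R0 → (0, 4, 1)  (L[1][0] := 1)
  R2 -= 3*R0 → (0, 1, 0)  (L[2][0] := 3)
[col 1] pivot 4
  R2 -= 4*R1 → (0, 0, 1)  (L[2][1] := 4)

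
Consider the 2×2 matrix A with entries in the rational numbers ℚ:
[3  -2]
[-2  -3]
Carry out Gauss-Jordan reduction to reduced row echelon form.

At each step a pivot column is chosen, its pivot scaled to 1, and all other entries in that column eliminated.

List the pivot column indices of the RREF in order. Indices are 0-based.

step 1: normalize row 0 (÷3) = (1, -2/3)
  row 1: subtract -2×row0 = (0, -13/3)
step 2: normalize row 1 (÷-13/3) = (0, 1)
  row 0: subtract -2/3×row1 = (1, 0)

pivot columns: 0, 1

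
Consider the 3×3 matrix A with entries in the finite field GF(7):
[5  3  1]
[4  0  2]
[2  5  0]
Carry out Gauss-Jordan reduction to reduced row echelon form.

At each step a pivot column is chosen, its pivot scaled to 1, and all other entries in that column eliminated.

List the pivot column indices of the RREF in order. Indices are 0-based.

pivot columns: 0, 1, 2

step 1: normalize row 0 (÷5) = (1, 2, 3)
  row 1: subtract 4×row0 = (0, 6, 4)
  row 2: subtract 2×row0 = (0, 1, 1)
step 2: normalize row 1 (÷6) = (0, 1, 3)
  row 0: subtract 2×row1 = (1, 0, 4)
  row 2: subtract 1×row1 = (0, 0, 5)
step 3: normalize row 2 (÷5) = (0, 0, 1)
  row 0: subtract 4×row2 = (1, 0, 0)
  row 1: subtract 3×row2 = (0, 1, 0)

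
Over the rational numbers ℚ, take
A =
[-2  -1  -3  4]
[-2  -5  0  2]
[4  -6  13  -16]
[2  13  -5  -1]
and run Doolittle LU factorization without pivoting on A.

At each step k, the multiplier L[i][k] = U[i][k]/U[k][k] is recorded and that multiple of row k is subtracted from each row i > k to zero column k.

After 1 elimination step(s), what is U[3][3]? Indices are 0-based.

Step 1: pivot at (0,0) is -2.
  row1 ← row1 − (1)·row0  ⇒  L[1][0]=1, U row1=(0, -4, 3, -2)
  row2 ← row2 − (-2)·row0  ⇒  L[2][0]=-2, U row2=(0, -8, 7, -8)
  row3 ← row3 − (-1)·row0  ⇒  L[3][0]=-1, U row3=(0, 12, -8, 3)

U[3][3] = 3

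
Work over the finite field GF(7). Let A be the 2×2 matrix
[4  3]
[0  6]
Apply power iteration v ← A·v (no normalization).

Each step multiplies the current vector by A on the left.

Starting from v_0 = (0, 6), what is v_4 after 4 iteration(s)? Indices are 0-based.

v_0 = (0, 6).
v_1 = A·v_0 = (4, 1).
v_2 = A·v_1 = (5, 6).
v_3 = A·v_2 = (3, 1).
v_4 = A·v_3 = (1, 6).

v_4 = (1, 6)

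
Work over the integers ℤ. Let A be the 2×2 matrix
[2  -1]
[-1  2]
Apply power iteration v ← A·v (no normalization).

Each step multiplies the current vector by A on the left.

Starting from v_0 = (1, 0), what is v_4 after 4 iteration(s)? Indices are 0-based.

v_4 = (41, -40)

v_0 = (1, 0).
v_1 = A·v_0 = (2, -1).
v_2 = A·v_1 = (5, -4).
v_3 = A·v_2 = (14, -13).
v_4 = A·v_3 = (41, -40).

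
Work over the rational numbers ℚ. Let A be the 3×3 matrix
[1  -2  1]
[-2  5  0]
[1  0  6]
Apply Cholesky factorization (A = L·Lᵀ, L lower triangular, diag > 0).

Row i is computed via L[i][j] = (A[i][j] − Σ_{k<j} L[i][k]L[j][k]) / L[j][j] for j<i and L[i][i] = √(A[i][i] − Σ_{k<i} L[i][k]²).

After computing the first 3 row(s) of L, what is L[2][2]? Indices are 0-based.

L[2][2] = 1

Step 1: L[0][0] = √(1) = 1.
  L[1][0] = (-2) / L[0][0] = -2.
Step 2: L[1][1] = √(1) = 1.
  L[2][0] = (1) / L[0][0] = 1.
  L[2][1] = (2) / L[1][1] = 2.
Step 3: L[2][2] = √(1) = 1.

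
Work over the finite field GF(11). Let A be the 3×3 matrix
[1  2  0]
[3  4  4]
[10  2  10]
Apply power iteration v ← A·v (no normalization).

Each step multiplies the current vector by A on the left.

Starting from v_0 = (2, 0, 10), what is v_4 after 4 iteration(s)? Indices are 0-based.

v_0 = (2, 0, 10).
v_1 = A·v_0 = (2, 2, 10).
v_2 = A·v_1 = (6, 10, 3).
v_3 = A·v_2 = (4, 4, 0).
v_4 = A·v_3 = (1, 6, 4).

v_4 = (1, 6, 4)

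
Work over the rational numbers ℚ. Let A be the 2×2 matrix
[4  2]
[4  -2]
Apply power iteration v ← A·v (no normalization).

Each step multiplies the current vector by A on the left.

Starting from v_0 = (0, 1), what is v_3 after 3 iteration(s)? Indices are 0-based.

v_0 = (0, 1).
v_1 = A·v_0 = (2, -2).
v_2 = A·v_1 = (4, 12).
v_3 = A·v_2 = (40, -8).

v_3 = (40, -8)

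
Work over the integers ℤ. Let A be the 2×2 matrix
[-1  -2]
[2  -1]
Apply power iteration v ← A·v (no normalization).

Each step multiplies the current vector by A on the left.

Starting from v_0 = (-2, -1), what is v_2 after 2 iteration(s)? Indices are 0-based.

v_2 = (2, 11)

v_0 = (-2, -1).
v_1 = A·v_0 = (4, -3).
v_2 = A·v_1 = (2, 11).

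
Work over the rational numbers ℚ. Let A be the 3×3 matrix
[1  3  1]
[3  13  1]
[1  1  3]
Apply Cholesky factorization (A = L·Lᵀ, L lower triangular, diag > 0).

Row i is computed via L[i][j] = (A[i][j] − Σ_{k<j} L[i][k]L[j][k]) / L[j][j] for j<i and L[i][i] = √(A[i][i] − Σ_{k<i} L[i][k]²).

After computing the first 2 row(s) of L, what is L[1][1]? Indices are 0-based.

Step 1: L[0][0] = √(1) = 1.
  L[1][0] = (3) / L[0][0] = 3.
Step 2: L[1][1] = √(4) = 2.

L[1][1] = 2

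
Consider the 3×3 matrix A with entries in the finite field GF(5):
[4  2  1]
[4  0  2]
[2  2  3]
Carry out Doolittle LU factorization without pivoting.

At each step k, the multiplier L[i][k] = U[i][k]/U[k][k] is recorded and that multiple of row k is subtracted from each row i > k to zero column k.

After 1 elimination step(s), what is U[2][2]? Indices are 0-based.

Step 1: pivot at (0,0) is 4.
  row1 ← row1 − (1)·row0  ⇒  L[1][0]=1, U row1=(0, 3, 1)
  row2 ← row2 − (3)·row0  ⇒  L[2][0]=3, U row2=(0, 1, 0)

U[2][2] = 0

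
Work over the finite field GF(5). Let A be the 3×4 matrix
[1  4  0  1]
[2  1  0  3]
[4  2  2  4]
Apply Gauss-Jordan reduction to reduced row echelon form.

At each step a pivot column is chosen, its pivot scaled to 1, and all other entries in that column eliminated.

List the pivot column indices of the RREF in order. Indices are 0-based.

step 1: normalize row 0 (÷1) = (1, 4, 0, 1)
  row 1: subtract 2×row0 = (0, 3, 0, 1)
  row 2: subtract 4×row0 = (0, 1, 2, 0)
step 2: normalize row 1 (÷3) = (0, 1, 0, 2)
  row 0: subtract 4×row1 = (1, 0, 0, 3)
  row 2: subtract 1×row1 = (0, 0, 2, 3)
step 3: normalize row 2 (÷2) = (0, 0, 1, 4)

pivot columns: 0, 1, 2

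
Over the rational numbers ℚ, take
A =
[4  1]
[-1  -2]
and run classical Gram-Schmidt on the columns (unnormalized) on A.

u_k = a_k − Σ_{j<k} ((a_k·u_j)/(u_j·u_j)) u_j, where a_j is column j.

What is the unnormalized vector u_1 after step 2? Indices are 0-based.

u_1 = (-7/17, -28/17)

Step 1: u_0 = a_0 = (4, -1).
Step 2: u_1 = a_1 − (6/17)·u_0 = (-7/17, -28/17).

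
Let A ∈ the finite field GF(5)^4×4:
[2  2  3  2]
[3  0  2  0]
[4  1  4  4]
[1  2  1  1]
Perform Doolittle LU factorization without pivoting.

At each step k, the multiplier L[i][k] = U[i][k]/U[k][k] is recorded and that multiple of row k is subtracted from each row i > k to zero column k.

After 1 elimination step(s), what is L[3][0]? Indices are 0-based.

L[3][0] = 3

k=0: U[0][0]=2
  eliminate (1,0): mult=4, new row 1: (0, 2, 0, 2); set L[1][0]=4
  eliminate (2,0): mult=2, new row 2: (0, 2, 3, 0); set L[2][0]=2
  eliminate (3,0): mult=3, new row 3: (0, 1, 2, 0); set L[3][0]=3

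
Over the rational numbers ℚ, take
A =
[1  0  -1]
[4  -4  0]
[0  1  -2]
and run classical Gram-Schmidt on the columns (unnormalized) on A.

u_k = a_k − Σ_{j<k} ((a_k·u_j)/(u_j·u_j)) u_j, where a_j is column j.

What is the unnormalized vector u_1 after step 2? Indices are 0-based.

u_1 = (16/17, -4/17, 1)

Step 1: u_0 = a_0 = (1, 4, 0).
Step 2: u_1 = a_1 − (-16/17)·u_0 = (16/17, -4/17, 1).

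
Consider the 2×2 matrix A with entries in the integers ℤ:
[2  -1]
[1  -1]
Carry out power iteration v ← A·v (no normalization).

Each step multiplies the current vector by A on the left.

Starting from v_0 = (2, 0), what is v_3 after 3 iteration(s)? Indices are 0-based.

v_3 = (10, 4)

v_0 = (2, 0).
v_1 = A·v_0 = (4, 2).
v_2 = A·v_1 = (6, 2).
v_3 = A·v_2 = (10, 4).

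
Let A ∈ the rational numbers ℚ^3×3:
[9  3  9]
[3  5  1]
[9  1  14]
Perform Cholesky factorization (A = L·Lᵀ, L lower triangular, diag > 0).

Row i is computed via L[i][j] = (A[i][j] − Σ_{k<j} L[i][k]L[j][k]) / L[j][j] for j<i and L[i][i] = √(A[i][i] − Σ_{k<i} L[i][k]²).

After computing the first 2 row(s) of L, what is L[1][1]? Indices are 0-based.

Step 1: L[0][0] = √(9) = 3.
  L[1][0] = (3) / L[0][0] = 1.
Step 2: L[1][1] = √(4) = 2.

L[1][1] = 2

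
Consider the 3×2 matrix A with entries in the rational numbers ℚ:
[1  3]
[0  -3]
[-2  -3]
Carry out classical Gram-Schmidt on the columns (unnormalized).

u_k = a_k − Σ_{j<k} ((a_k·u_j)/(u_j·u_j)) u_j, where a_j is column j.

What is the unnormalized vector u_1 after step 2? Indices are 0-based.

Step 1: u_0 = a_0 = (1, 0, -2).
Step 2: u_1 = a_1 − (9/5)·u_0 = (6/5, -3, 3/5).

u_1 = (6/5, -3, 3/5)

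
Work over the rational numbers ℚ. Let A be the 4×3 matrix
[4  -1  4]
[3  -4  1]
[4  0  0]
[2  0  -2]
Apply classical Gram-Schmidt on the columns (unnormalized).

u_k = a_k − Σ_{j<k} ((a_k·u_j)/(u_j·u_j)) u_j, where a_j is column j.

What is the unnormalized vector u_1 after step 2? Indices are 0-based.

u_1 = (19/45, -44/15, 64/45, 32/45)

Step 1: u_0 = a_0 = (4, 3, 4, 2).
Step 2: u_1 = a_1 − (-16/45)·u_0 = (19/45, -44/15, 64/45, 32/45).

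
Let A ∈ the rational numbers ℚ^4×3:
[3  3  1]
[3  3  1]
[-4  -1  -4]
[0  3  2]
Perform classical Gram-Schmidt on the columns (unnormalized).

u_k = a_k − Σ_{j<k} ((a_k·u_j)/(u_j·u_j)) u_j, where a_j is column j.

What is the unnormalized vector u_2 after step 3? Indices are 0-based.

Step 1: u_0 = a_0 = (3, 3, -4, 0).
Step 2: u_1 = a_1 − (11/17)·u_0 = (18/17, 18/17, 27/17, 3).
Step 3: u_2 = a_2 − (11/17)·u_0 − (5/39)·u_1 = (-14/13, -14/13, -21/13, 21/13).

u_2 = (-14/13, -14/13, -21/13, 21/13)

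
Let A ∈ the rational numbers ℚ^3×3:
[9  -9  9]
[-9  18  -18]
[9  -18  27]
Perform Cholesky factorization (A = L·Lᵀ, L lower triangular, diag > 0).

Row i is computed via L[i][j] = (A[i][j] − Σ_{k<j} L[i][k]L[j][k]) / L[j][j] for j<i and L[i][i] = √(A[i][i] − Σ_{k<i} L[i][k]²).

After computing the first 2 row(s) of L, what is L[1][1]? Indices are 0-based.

Step 1: L[0][0] = √(9) = 3.
  L[1][0] = (-9) / L[0][0] = -3.
Step 2: L[1][1] = √(9) = 3.

L[1][1] = 3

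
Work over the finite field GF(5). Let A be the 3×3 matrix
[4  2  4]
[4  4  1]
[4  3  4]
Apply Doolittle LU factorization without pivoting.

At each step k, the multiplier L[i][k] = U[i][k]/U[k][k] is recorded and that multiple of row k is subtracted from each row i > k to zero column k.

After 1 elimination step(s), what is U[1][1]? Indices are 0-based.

[col 0] pivot 4
  R1 -= 1*R0 → (0, 2, 2)  (L[1][0] := 1)
  R2 -= 1*R0 → (0, 1, 0)  (L[2][0] := 1)

U[1][1] = 2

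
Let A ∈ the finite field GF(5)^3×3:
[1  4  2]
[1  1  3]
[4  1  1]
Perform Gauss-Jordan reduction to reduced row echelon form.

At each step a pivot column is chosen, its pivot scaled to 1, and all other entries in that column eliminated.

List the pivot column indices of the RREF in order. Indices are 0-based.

pivot(0,0)=1: scale R0 → (1, 4, 2)
  clear (1,0): R1 −= (1)R0 → (0, 2, 1)
  clear (2,0): R2 −= (4)R0 → (0, 0, 3)
pivot(1,1)=2: scale R1 → (0, 1, 3)
  clear (0,1): R0 −= (4)R1 → (1, 0, 0)
pivot(2,2)=3: scale R2 → (0, 0, 1)
  clear (1,2): R1 −= (3)R2 → (0, 1, 0)

pivot columns: 0, 1, 2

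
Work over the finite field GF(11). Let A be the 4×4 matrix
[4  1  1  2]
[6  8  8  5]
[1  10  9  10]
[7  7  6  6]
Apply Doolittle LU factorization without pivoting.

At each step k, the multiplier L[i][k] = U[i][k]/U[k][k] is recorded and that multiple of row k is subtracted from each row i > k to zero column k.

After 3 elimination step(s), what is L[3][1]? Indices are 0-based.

Step 1: pivot at (0,0) is 4.
  row1 ← row1 − (7)·row0  ⇒  L[1][0]=7, U row1=(0, 1, 1, 2)
  row2 ← row2 − (3)·row0  ⇒  L[2][0]=3, U row2=(0, 7, 6, 4)
  row3 ← row3 − (10)·row0  ⇒  L[3][0]=10, U row3=(0, 8, 7, 8)
Step 2: pivot at (1,1) is 1.
  row2 ← row2 − (7)·row1  ⇒  L[2][1]=7, U row2=(0, 0, 10, 1)
  row3 ← row3 − (8)·row1  ⇒  L[3][1]=8, U row3=(0, 0, 10, 3)
Step 3: pivot at (2,2) is 10.
  row3 ← row3 − (1)·row2  ⇒  L[3][2]=1, U row3=(0, 0, 0, 2)

L[3][1] = 8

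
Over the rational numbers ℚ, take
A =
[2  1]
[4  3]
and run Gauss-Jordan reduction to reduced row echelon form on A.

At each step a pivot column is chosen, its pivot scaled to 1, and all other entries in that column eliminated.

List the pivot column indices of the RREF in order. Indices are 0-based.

pivot(0,0)=2: scale R0 → (1, 1/2)
  clear (1,0): R1 −= (4)R0 → (0, 1)
pivot(1,1)=1: scale R1 → (0, 1)
  clear (0,1): R0 −= (1/2)R1 → (1, 0)

pivot columns: 0, 1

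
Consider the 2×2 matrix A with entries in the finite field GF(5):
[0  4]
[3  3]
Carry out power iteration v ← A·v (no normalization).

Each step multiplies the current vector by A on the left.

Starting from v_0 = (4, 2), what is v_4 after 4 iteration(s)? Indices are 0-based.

v_4 = (0, 1)

v_0 = (4, 2).
v_1 = A·v_0 = (3, 3).
v_2 = A·v_1 = (2, 3).
v_3 = A·v_2 = (2, 0).
v_4 = A·v_3 = (0, 1).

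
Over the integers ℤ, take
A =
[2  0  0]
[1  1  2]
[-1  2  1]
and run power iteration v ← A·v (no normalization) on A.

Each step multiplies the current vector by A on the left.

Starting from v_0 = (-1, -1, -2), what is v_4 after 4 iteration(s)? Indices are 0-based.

v_0 = (-1, -1, -2).
v_1 = A·v_0 = (-2, -6, -3).
v_2 = A·v_1 = (-4, -14, -13).
v_3 = A·v_2 = (-8, -44, -37).
v_4 = A·v_3 = (-16, -126, -117).

v_4 = (-16, -126, -117)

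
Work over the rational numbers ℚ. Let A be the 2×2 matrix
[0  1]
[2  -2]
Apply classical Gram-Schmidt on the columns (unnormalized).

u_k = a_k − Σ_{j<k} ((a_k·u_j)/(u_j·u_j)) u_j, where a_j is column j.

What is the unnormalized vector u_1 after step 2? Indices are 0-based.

u_1 = (1, 0)

Step 1: u_0 = a_0 = (0, 2).
Step 2: u_1 = a_1 − (-1)·u_0 = (1, 0).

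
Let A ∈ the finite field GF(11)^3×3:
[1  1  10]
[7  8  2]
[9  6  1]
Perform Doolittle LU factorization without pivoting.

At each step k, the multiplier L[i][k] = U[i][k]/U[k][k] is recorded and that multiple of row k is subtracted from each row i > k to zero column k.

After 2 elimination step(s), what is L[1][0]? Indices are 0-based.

[col 0] pivot 1
  R1 -= 7*R0 → (0, 1, 9)  (L[1][0] := 7)
  R2 -= 9*R0 → (0, 8, 10)  (L[2][0] := 9)
[col 1] pivot 1
  R2 -= 8*R1 → (0, 0, 4)  (L[2][1] := 8)

L[1][0] = 7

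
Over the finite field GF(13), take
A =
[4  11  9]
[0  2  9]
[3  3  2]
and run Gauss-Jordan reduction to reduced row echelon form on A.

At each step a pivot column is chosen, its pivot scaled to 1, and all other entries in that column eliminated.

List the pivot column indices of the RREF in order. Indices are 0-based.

[1] R0 /= 4  ⇒  (1, 6, 12)
     R2 -= 3·R0  ⇒  (0, 11, 5)
[2] R1 /= 2  ⇒  (0, 1, 11)
     R0 -= 6·R1  ⇒  (1, 0, 11)
     R2 -= 11·R1  ⇒  (0, 0, 1)
[3] R2 /= 1  ⇒  (0, 0, 1)
     R0 -= 11·R2  ⇒  (1, 0, 0)
     R1 -= 11·R2  ⇒  (0, 1, 0)

pivot columns: 0, 1, 2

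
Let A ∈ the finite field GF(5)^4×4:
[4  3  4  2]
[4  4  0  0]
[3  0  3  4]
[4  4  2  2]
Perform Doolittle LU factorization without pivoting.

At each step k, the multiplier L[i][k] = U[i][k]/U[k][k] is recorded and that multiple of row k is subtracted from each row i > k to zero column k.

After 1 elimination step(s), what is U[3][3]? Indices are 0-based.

k=0: U[0][0]=4
  eliminate (1,0): mult=1, new row 1: (0, 1, 1, 3); set L[1][0]=1
  eliminate (2,0): mult=2, new row 2: (0, 4, 0, 0); set L[2][0]=2
  eliminate (3,0): mult=1, new row 3: (0, 1, 3, 0); set L[3][0]=1

U[3][3] = 0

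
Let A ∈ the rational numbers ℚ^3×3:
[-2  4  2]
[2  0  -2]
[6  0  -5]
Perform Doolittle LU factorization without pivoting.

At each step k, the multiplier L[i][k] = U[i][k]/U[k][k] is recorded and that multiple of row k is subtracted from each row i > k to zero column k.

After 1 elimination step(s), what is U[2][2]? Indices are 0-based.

U[2][2] = 1

Step 1: pivot at (0,0) is -2.
  row1 ← row1 − (-1)·row0  ⇒  L[1][0]=-1, U row1=(0, 4, 0)
  row2 ← row2 − (-3)·row0  ⇒  L[2][0]=-3, U row2=(0, 12, 1)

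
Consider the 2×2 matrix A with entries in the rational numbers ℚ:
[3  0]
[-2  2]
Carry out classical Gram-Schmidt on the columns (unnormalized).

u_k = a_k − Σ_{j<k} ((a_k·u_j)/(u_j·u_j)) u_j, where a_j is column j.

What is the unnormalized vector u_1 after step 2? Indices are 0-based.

u_1 = (12/13, 18/13)

Step 1: u_0 = a_0 = (3, -2).
Step 2: u_1 = a_1 − (-4/13)·u_0 = (12/13, 18/13).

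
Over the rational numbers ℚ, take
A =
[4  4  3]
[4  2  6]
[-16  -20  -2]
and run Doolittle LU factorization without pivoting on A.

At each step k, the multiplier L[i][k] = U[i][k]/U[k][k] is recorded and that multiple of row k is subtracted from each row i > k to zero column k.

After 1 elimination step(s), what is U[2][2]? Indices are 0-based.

[col 0] pivot 4
  R1 -= 1*R0 → (0, -2, 3)  (L[1][0] := 1)
  R2 -= -4*R0 → (0, -4, 10)  (L[2][0] := -4)

U[2][2] = 10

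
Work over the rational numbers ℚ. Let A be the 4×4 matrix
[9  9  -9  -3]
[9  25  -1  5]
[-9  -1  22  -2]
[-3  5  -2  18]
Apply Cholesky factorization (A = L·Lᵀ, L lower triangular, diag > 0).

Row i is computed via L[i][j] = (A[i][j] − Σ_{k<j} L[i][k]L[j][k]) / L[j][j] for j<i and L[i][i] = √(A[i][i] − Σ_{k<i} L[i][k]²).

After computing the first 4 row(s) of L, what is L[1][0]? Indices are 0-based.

Step 1: L[0][0] = √(9) = 3.
  L[1][0] = (9) / L[0][0] = 3.
Step 2: L[1][1] = √(16) = 4.
  L[2][0] = (-9) / L[0][0] = -3.
  L[2][1] = (8) / L[1][1] = 2.
Step 3: L[2][2] = √(9) = 3.
  L[3][0] = (-3) / L[0][0] = -1.
  L[3][1] = (8) / L[1][1] = 2.
  L[3][2] = (-9) / L[2][2] = -3.
Step 4: L[3][3] = √(4) = 2.

L[1][0] = 3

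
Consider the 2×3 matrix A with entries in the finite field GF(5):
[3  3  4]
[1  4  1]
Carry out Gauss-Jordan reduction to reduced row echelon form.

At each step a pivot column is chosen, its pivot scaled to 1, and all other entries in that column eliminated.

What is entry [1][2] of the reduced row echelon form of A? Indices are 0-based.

M[1][2] = 1

step 1: normalize row 0 (÷3) = (1, 1, 3)
  row 1: subtract 1×row0 = (0, 3, 3)
step 2: normalize row 1 (÷3) = (0, 1, 1)
  row 0: subtract 1×row1 = (1, 0, 2)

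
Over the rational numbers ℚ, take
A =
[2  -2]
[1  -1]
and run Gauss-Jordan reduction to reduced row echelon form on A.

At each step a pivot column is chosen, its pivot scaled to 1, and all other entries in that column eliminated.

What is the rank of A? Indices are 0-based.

[1] R0 /= 2  ⇒  (1, -1)
     R1 -= 1·R0  ⇒  (0, 0)
column 1 empty below row 1

rank = 1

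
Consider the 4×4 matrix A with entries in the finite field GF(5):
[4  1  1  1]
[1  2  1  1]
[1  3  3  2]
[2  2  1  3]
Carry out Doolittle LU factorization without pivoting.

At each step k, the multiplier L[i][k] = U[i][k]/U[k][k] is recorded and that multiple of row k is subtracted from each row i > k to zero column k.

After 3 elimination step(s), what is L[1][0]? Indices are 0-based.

L[1][0] = 4

Step 1: pivot at (0,0) is 4.
  row1 ← row1 − (4)·row0  ⇒  L[1][0]=4, U row1=(0, 3, 2, 2)
  row2 ← row2 − (4)·row0  ⇒  L[2][0]=4, U row2=(0, 4, 4, 3)
  row3 ← row3 − (3)·row0  ⇒  L[3][0]=3, U row3=(0, 4, 3, 0)
Step 2: pivot at (1,1) is 3.
  row2 ← row2 − (3)·row1  ⇒  L[2][1]=3, U row2=(0, 0, 3, 2)
  row3 ← row3 − (3)·row1  ⇒  L[3][1]=3, U row3=(0, 0, 2, 4)
Step 3: pivot at (2,2) is 3.
  row3 ← row3 − (4)·row2  ⇒  L[3][2]=4, U row3=(0, 0, 0, 1)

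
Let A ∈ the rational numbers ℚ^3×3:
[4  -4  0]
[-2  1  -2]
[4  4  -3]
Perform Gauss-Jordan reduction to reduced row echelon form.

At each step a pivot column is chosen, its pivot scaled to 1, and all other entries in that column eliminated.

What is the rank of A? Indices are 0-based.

pivot(0,0)=4: scale R0 → (1, -1, 0)
  clear (1,0): R1 −= (-2)R0 → (0, -1, -2)
  clear (2,0): R2 −= (4)R0 → (0, 8, -3)
pivot(1,1)=-1: scale R1 → (0, 1, 2)
  clear (0,1): R0 −= (-1)R1 → (1, 0, 2)
  clear (2,1): R2 −= (8)R1 → (0, 0, -19)
pivot(2,2)=-19: scale R2 → (0, 0, 1)
  clear (0,2): R0 −= (2)R2 → (1, 0, 0)
  clear (1,2): R1 −= (2)R2 → (0, 1, 0)

rank = 3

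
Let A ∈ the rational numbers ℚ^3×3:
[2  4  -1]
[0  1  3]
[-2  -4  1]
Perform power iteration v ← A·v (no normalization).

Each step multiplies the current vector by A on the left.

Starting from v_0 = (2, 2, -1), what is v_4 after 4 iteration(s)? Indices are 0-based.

v_0 = (2, 2, -1).
v_1 = A·v_0 = (13, -1, -13).
v_2 = A·v_1 = (35, -40, -35).
v_3 = A·v_2 = (-55, -145, 55).
v_4 = A·v_3 = (-745, 20, 745).

v_4 = (-745, 20, 745)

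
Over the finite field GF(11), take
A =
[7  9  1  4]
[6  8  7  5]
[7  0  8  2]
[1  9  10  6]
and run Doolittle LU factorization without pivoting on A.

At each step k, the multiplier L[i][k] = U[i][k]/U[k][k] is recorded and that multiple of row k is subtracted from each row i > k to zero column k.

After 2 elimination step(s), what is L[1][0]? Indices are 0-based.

L[1][0] = 4

[col 0] pivot 7
  R1 -= 4*R0 → (0, 5, 3, 0)  (L[1][0] := 4)
  R2 -= 1*R0 → (0, 2, 7, 9)  (L[2][0] := 1)
  R3 -= 8*R0 → (0, 3, 2, 7)  (L[3][0] := 8)
[col 1] pivot 5
  R2 -= 7*R1 → (0, 0, 8, 9)  (L[2][1] := 7)
  R3 -= 5*R1 → (0, 0, 9, 7)  (L[3][1] := 5)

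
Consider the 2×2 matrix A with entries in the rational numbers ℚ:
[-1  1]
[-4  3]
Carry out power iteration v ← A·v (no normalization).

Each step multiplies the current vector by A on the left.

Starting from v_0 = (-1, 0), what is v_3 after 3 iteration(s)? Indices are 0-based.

v_3 = (5, 12)

v_0 = (-1, 0).
v_1 = A·v_0 = (1, 4).
v_2 = A·v_1 = (3, 8).
v_3 = A·v_2 = (5, 12).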